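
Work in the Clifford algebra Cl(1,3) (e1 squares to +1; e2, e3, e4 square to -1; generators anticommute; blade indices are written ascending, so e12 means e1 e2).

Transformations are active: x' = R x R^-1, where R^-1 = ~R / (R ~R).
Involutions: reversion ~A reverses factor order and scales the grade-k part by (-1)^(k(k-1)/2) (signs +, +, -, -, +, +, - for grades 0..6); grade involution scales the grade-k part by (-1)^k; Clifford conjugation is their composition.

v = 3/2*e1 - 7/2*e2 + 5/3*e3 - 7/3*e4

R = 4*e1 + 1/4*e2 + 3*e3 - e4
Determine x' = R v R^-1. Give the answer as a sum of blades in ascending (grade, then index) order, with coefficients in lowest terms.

~R = 4*e1 + 1/4*e2 + 3*e3 - e4, and R ~R = 95/16, so R^-1 = ~R / (95/16).
R v = -11/24 - 115/8*e12 + 13/6*e13 - 47/6*e14 + 131/12*e23 - 49/12*e24 - 16/3*e34
Answer: -1207/570*e1 + 1973/570*e2 - 607/285*e3 + 709/285*e4


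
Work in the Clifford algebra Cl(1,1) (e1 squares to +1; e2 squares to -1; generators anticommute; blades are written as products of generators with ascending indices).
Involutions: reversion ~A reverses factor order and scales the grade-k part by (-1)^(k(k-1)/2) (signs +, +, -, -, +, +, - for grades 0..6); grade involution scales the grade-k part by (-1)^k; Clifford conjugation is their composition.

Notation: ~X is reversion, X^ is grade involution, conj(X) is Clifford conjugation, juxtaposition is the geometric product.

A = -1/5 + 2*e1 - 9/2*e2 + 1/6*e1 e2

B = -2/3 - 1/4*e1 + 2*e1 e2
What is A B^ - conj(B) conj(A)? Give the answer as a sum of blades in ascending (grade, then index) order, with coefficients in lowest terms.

first term: 29/30 - 623/60*e1 + 167/24*e2 + 221/360*e1 e2
second term: -1/30 + 617/60*e1 - 169/24*e2 + 589/360*e1 e2
Answer: 1 - 62/3*e1 + 14*e2 - 46/45*e1 e2


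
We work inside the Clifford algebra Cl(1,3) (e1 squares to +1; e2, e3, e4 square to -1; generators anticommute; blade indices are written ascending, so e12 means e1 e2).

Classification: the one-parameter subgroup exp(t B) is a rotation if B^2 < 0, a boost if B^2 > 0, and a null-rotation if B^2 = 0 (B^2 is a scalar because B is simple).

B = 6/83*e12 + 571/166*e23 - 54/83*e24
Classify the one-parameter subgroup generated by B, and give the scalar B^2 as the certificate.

B^2 term by term: the squares give (6/83)^2*(e12)^2 + (571/166)^2*(e23)^2 + (-54/83)^2*(e24)^2 = 36/6889*(+1) + 326041/27556*(-1) + 2916/6889*(-1) = -49/4 (each basis 2-blade squares to minus the product of its generators' squares); cross terms between blades sharing an index anticommute and cancel. So B^2 = -49/4.
Answer: rotation, certificate B^2 = -49/4. No conjugation can change B^2 = -49/4; the sign gives the class.


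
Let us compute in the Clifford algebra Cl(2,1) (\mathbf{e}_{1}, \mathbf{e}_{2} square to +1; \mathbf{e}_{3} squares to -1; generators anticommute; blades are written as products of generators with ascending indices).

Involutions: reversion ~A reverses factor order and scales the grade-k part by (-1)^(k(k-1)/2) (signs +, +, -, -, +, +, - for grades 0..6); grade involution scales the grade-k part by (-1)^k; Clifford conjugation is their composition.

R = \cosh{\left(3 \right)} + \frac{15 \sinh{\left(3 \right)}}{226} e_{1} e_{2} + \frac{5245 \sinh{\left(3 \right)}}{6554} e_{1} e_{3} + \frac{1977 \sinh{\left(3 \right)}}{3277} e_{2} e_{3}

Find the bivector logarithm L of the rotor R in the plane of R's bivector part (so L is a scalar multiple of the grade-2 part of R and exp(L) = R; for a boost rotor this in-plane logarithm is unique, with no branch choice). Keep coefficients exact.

The scalar part of R is \cosh{\left(3 \right)}, giving the rapidity magnitude (cosh is even); the bivector part supplies orientation, its quotient by sinh of the rapidity is the plane, and L = rapidity * plane — unique in that plane, since flipping both signs leaves L unchanged.
Concretely: cosh(rapidity) = \cosh{\left(3 \right)} gives rapidity = ±3, and since rapidity/sinh(rapidity) is even the sign is immaterial: L = (rapidity/sinh(rapidity)) * <R>_2 = (\frac{3}{\sinh{\left(3 \right)}}) * <R>_2.
Answer: \frac{45}{226} e_{1} e_{2} + \frac{15735}{6554} e_{1} e_{3} + \frac{5931}{3277} e_{2} e_{3}


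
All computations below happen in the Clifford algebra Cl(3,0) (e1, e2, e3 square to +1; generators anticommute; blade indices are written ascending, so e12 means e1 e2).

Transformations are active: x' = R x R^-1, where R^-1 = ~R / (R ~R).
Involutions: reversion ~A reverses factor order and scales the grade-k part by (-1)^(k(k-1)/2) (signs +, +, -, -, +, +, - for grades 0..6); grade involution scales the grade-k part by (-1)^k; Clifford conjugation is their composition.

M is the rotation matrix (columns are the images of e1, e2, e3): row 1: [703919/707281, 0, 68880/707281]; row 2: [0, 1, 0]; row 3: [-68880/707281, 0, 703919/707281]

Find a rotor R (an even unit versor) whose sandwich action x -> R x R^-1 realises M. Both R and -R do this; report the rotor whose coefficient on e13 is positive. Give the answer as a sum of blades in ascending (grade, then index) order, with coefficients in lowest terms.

Method: write R = a + b12*e12 + b13*e13 + b23*e23 with a^2 + b12^2 + b13^2 + b23^2 = 1 (so R^-1 = ~R). Expanding the columns R e_j ~R gives tr M = 4a^2 - 1 and, from the antisymmetric part, M21 - M12 = -4a*b12, M13 - M31 = 4a*b13, M32 - M23 = -4a*b23.
Here tr M = 2115119/707281, so a^2 = (1 + tr M)/4 = 705600/707281 and a = ±840/841. Taking a = 840/841: M21 - M12 = 0, M13 - M31 = 137760/707281, M32 - M23 = 0, giving b12 = 0, b13 = 41/841, b23 = 0, i.e. R = 840/841 + 41/841*e13.
Its e13 coefficient is already positive.
Answer: 840/841 + 41/841*e13. Uniqueness: Spin(3) -> SO(3) maps R and -R to the same rotation of trace 2115119/707281; fixing the sign of the e13 coefficient removes the ambiguity.


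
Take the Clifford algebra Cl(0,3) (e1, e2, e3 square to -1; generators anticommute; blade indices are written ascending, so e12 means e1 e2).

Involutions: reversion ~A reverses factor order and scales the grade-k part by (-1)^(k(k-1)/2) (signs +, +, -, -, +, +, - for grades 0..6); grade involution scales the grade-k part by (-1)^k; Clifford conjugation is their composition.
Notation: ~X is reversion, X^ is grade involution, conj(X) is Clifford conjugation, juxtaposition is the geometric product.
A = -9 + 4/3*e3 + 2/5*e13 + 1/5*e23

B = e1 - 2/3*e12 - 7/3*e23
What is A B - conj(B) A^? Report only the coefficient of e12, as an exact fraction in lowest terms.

first term: 7/15 - 9*e1 - 28/9*e2 + 2/5*e3 + 76/15*e12 - 22/15*e13 + 319/15*e23 - 31/45*e123
second term: -7/15 + 9*e1 + 28/9*e2 + 2/5*e3 - 104/15*e12 + 6/5*e13 - 311/15*e23 - 49/45*e123
Answer: 12


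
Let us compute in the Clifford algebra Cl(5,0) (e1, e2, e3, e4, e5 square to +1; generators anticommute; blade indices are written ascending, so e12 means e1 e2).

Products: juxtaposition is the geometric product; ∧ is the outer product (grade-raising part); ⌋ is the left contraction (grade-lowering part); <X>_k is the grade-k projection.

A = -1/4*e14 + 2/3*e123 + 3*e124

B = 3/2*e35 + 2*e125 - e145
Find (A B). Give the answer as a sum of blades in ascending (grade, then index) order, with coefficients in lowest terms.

step 1: -1/4*e5 - 3*e25 - 4/3*e35 - 6*e45 + e125 - 1/2*e245 + 3/8*e1345 - 2/3*e2345 - 9/2*e12345
Answer: -1/4*e5 - 3*e25 - 4/3*e35 - 6*e45 + e125 - 1/2*e245 + 3/8*e1345 - 2/3*e2345 - 9/2*e12345


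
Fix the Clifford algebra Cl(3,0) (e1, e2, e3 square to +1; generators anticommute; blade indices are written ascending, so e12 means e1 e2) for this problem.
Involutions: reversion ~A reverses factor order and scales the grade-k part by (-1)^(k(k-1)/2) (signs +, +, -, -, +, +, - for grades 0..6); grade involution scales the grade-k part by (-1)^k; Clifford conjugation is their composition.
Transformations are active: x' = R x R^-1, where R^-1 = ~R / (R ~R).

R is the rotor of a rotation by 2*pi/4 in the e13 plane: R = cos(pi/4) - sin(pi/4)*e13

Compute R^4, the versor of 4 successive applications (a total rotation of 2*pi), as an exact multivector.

Because a rotor carries half the rotation angle, composing 4 copies of this e13-plane rotor multiplies the phase: 4*(pi/4) = pi, hence R^4 = cos(pi) - sin(pi)*e13.
cos(pi) = -1 and sin(pi) = 0, so R^4 = -1. The total rotation 2*pi is 1 full turn, so every vector returns to itself, yet the rotor is -1, on the OTHER sheet of the double cover (an odd number of 2*pi turns).
Answer: -1


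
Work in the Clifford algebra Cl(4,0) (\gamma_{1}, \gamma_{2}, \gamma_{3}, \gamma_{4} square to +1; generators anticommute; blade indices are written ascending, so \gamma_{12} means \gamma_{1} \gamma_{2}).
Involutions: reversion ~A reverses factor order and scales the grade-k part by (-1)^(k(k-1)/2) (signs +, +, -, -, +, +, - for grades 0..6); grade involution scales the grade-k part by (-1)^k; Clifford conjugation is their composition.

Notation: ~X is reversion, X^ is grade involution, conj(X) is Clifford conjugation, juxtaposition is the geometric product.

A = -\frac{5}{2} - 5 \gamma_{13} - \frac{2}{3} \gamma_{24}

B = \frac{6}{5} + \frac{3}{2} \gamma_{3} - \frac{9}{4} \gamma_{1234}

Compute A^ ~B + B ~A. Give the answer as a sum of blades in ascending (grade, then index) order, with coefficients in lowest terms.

first term: -3 - \frac{15}{2} \gamma_{1} - \frac{15}{4} \gamma_{3} - \frac{9}{2} \gamma_{13} + \frac{209}{20} \gamma_{24} + \gamma_{234} + \frac{45}{8} \gamma_{1234}
second term: -3 - \frac{15}{2} \gamma_{1} - \frac{15}{4} \gamma_{3} + \frac{9}{2} \gamma_{13} - \frac{209}{20} \gamma_{24} - \gamma_{234} + \frac{45}{8} \gamma_{1234}
Answer: -6 - 15 \gamma_{1} - \frac{15}{2} \gamma_{3} + \frac{45}{4} \gamma_{1234}


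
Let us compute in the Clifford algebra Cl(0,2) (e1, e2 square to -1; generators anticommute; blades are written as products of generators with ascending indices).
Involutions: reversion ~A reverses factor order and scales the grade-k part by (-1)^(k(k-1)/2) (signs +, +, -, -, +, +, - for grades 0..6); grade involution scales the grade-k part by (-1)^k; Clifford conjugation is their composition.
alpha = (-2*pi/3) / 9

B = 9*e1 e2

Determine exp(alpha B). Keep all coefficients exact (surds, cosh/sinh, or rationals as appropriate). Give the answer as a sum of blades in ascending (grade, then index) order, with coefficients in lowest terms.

B^2 = (9)^2*(e1 e2)^2 = 81*(-1) = -81 (a basis 2-blade squares to minus the product of its generators' squares).
B^2 = -81 — a negative square means the series sums to a rotation: l = 9, alpha*l = -2*pi/3, so exp(alpha B) = cos(-2*pi/3) + (sin(-2*pi/3)/9)*B = -1/2 + (-sqrt(3)/18)*B.
Answer: -1/2 - sqrt(3)/2*e1 e2


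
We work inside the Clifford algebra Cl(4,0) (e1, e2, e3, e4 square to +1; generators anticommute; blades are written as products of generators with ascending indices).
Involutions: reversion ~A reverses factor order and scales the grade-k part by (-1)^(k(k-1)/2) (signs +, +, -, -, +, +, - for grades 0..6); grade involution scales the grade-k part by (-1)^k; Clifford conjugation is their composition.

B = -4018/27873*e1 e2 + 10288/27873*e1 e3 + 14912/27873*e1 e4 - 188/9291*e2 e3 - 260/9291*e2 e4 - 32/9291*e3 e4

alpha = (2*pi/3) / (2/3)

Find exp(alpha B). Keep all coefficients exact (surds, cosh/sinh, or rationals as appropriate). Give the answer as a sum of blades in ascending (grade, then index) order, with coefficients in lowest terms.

B^2 term by term: the squares give (-4018/27873)^2*(e1 e2)^2 + (10288/27873)^2*(e1 e3)^2 + (14912/27873)^2*(e1 e4)^2 + (-188/9291)^2*(e2 e3)^2 + (-260/9291)^2*(e2 e4)^2 + (-32/9291)^2*(e3 e4)^2 = 16144324/776904129*(-1) + 105842944/776904129*(-1) + 222367744/776904129*(-1) + 35344/86322681*(-1) + 67600/86322681*(-1) + 1024/86322681*(-1) = -4/9 (each basis 2-blade squares to minus the product of its generators' squares); cross terms between blades sharing an index anticommute and cancel; the commuting (index-disjoint) pairs give grade-4 terms 2*c*c'*(blade product), which cancel blade by blade — e1 e2 e3 e4: 257152/258968043 + 5349760/258968043 - 5606912/258968043 = 0 — confirming B is simple. So B^2 = -4/9.
B^2 = -4/9 — B^2 < 0, so the exponential closes trigonometrically: l = 2/3, alpha*l = 2*pi/3, so exp(alpha B) = cos(2*pi/3) + (sin(2*pi/3)/(2/3))*B = -1/2 + (3*sqrt(3)/4)*B.
Answer: -1/2 - 2009*sqrt(3)/18582*e1 e2 + 2572*sqrt(3)/9291*e1 e3 + 3728*sqrt(3)/9291*e1 e4 - 47*sqrt(3)/3097*e2 e3 - 65*sqrt(3)/3097*e2 e4 - 8*sqrt(3)/3097*e3 e4


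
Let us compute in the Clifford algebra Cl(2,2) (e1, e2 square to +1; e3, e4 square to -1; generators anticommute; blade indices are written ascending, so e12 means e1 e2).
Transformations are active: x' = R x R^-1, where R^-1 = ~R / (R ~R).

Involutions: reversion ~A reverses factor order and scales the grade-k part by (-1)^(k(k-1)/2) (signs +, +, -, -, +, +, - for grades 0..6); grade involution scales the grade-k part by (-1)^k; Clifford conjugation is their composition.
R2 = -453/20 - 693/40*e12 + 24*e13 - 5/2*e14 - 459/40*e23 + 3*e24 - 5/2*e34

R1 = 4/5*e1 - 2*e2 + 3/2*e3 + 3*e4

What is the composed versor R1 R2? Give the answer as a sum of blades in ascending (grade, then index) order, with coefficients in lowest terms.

Distribute over the terms of R1 (each basis-blade product reordered to ascending indices, repeated generators contracted through their squares):
(4/5*e1) R2 = -453/25*e1 - 693/50*e2 + 96/5*e3 - 2*e4 - 459/50*e123 + 12/5*e124 - 2*e134
(-2*e2) R2 = -693/20*e1 + 453/10*e2 + 459/20*e3 - 6*e4 + 48*e123 - 5*e124 + 5*e234
(3/2*e3) R2 = 36*e1 - 1377/80*e2 - 1359/40*e3 + 15/4*e4 - 2079/80*e123 + 15/4*e134 - 9/2*e234
(3*e4) R2 = -15/2*e1 + 9*e2 - 15/2*e3 - 1359/20*e4 - 2079/40*e124 + 72*e134 - 1377/40*e234
Summing the partial products and collecting blades:
Answer: -2427/100*e1 + 9291/400*e2 + 27/40*e3 - 361/5*e4 + 5133/400*e123 - 2183/40*e124 + 295/4*e134 - 1357/40*e234


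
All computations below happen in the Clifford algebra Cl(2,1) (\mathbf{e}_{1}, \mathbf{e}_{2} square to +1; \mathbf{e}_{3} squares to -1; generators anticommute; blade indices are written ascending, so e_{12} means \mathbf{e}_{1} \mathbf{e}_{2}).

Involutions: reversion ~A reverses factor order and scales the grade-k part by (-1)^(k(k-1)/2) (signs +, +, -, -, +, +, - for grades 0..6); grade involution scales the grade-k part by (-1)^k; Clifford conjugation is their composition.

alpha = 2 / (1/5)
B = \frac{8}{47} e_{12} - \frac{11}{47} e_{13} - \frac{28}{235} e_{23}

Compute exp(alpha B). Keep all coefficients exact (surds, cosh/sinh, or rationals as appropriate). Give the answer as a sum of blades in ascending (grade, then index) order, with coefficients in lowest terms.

B^2 term by term: the squares give (\frac{8}{47})^2*(e_{12})^2 + (-\frac{11}{47})^2*(e_{13})^2 + (-\frac{28}{235})^2*(e_{23})^2 = \frac{64}{2209}*(-1) + \frac{121}{2209}*(+1) + \frac{784}{55225}*(+1) = \frac{1}{25} (each basis 2-blade squares to minus the product of its generators' squares); cross terms between blades sharing an index anticommute and cancel. So B^2 = \frac{1}{25}.
B^2 = \frac{1}{25} — since the square is positive, the closed form is hyperbolic: l = \frac{1}{5}, alpha*l = 2, so exp(alpha B) = cosh(2) + (sinh(2)/(\frac{1}{5}))*B = \cosh{\left(2 \right)} + (5 \sinh{\left(2 \right)})*B.
Answer: \cosh{\left(2 \right)} + \frac{40 \sinh{\left(2 \right)}}{47} e_{12} - \frac{55 \sinh{\left(2 \right)}}{47} e_{13} - \frac{28 \sinh{\left(2 \right)}}{47} e_{23}


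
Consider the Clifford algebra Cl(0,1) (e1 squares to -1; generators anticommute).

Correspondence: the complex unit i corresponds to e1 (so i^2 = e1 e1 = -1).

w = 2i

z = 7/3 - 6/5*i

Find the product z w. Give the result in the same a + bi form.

In blades: z = 7/3 - 6/5*e1, w = 2*e1.
Distribute z over w term by term (generator squares from the signature, products reordered to ascending indices): (7/3)*w = 14/3*e1; (-6/5*e1)*w = 12/5.
Sum: 12/5 + 14/3*e1; translating back through the correspondence:
Answer: 12/5 + 14/3*i


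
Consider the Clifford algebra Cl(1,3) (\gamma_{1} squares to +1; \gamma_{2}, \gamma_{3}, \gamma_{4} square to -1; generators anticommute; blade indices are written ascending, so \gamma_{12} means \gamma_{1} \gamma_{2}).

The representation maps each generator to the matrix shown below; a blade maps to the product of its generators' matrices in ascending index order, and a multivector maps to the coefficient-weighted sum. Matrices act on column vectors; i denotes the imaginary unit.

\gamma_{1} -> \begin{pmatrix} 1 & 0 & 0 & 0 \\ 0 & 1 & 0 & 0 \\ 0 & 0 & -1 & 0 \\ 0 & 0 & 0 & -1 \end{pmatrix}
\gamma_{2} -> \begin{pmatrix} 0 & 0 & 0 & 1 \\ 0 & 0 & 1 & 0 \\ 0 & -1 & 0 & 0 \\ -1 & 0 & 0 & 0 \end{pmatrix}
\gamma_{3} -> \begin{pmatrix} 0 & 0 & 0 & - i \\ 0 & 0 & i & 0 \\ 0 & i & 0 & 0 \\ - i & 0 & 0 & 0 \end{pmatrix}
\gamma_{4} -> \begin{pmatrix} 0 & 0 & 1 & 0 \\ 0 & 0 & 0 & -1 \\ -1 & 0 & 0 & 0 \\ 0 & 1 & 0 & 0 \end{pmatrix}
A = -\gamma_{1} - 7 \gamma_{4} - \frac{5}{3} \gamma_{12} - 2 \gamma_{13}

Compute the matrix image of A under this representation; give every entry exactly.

Bivector images (products of the table entries): rho(\gamma_{12}) = rho(\gamma_{1})rho(\gamma_{2}) = \begin{pmatrix} 0 & 0 & 0 & 1 \\ 0 & 0 & 1 & 0 \\ 0 & 1 & 0 & 0 \\ 1 & 0 & 0 & 0 \end{pmatrix}; rho(\gamma_{13}) = rho(\gamma_{1})rho(\gamma_{3}) = \begin{pmatrix} 0 & 0 & 0 & - i \\ 0 & 0 & i & 0 \\ 0 & - i & 0 & 0 \\ i & 0 & 0 & 0 \end{pmatrix}.
M = (-1)*rho(\gamma_{1}) + (-7)*rho(\gamma_{4}) + (-\frac{5}{3})*rho(\gamma_{12}) + (-2)*rho(\gamma_{13}), summed entrywise:
Answer: \begin{pmatrix} -1 & 0 & -7 & - \frac{5}{3} + 2 i \\ 0 & -1 & - \frac{5}{3} - 2 i & 7 \\ 7 & - \frac{5}{3} + 2 i & 1 & 0 \\ - \frac{5}{3} - 2 i & -7 & 0 & 1 \end{pmatrix}


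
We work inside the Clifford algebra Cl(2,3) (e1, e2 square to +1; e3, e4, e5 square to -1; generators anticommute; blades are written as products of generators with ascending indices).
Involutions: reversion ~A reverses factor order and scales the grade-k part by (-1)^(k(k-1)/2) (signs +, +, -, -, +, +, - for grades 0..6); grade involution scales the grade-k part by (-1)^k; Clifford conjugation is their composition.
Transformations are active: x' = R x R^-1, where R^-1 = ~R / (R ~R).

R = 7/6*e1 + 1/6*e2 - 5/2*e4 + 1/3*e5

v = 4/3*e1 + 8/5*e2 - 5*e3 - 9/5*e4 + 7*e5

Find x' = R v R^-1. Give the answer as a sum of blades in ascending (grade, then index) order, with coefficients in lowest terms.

~R = 7/6*e1 + 1/6*e2 - 5/2*e4 + 1/3*e5, and R ~R = -179/36, so R^-1 = ~R / (-179/36).
R v = -451/90 + 74/45*e1 e2 - 35/6*e1 e3 + 37/30*e1 e4 + 139/18*e1 e5 - 5/6*e2 e3 + 37/10*e2 e4 + 19/30*e2 e5 - 25/2*e3 e4 + 5/3*e3 e5 - 169/10*e4 e5
Answer: 2734/2685*e1 - 3394/2685*e2 + 5*e3 - 2899/895*e4 - 16991/2685*e5


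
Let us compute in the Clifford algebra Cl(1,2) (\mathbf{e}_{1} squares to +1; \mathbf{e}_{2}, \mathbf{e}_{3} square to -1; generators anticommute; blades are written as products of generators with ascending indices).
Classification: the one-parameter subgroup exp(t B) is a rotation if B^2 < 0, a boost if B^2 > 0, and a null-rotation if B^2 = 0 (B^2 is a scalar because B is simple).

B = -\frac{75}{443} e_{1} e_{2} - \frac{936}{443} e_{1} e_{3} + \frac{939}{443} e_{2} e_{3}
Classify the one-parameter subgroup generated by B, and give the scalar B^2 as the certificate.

B^2 term by term: the squares give (-\frac{75}{443})^2*(e_{1} e_{2})^2 + (-\frac{936}{443})^2*(e_{1} e_{3})^2 + (\frac{939}{443})^2*(e_{2} e_{3})^2 = \frac{5625}{196249}*(+1) + \frac{876096}{196249}*(+1) + \frac{881721}{196249}*(-1) = 0 (each basis 2-blade squares to minus the product of its generators' squares); cross terms between blades sharing an index anticommute and cancel. So B^2 = 0.
Answer: null-rotation, certificate B^2 = 0. Because 0 is invariant under every versor sandwich, the classification follows from its sign alone.


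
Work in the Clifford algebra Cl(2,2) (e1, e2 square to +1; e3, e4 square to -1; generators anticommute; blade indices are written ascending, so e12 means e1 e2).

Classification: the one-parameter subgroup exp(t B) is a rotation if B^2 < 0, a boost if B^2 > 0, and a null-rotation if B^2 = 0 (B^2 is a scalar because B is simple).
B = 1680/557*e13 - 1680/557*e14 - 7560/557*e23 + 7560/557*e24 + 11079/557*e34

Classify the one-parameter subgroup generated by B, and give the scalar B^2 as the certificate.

B^2 term by term: the squares give (1680/557)^2*(e13)^2 + (-1680/557)^2*(e14)^2 + (-7560/557)^2*(e23)^2 + (7560/557)^2*(e24)^2 + (11079/557)^2*(e34)^2 = 2822400/310249*(+1) + 2822400/310249*(+1) + 57153600/310249*(+1) + 57153600/310249*(+1) + 122744241/310249*(-1) = -9 (each basis 2-blade squares to minus the product of its generators' squares); cross terms between blades sharing an index anticommute and cancel; the commuting (index-disjoint) pairs give grade-4 terms 2*c*c'*(blade product), which cancel blade by blade — e1234: -25401600/310249 + 25401600/310249 = 0 — confirming B is simple. So B^2 = -9.
Answer: rotation, certificate B^2 = -9. No conjugation can change B^2 = -9; the sign gives the class.


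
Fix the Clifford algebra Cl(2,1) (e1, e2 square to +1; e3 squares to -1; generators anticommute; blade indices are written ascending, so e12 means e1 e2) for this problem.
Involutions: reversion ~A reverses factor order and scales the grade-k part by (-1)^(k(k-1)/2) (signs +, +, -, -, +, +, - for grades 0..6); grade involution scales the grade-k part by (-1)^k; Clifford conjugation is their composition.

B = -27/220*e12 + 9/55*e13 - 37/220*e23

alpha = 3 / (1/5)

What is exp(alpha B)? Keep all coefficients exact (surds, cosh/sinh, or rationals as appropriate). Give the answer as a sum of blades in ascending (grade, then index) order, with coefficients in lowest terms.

B^2 term by term: the squares give (-27/220)^2*(e12)^2 + (9/55)^2*(e13)^2 + (-37/220)^2*(e23)^2 = 729/48400*(-1) + 81/3025*(+1) + 1369/48400*(+1) = 1/25 (each basis 2-blade squares to minus the product of its generators' squares); cross terms between blades sharing an index anticommute and cancel. So B^2 = 1/25.
B^2 = 1/25 — the series telescopes hyperbolically here: l = 1/5, alpha*l = 3, so exp(alpha B) = cosh(3) + (sinh(3)/(1/5))*B = cosh(3) + (5*sinh(3))*B.
Answer: cosh(3) - 27*sinh(3)/44*e12 + 9*sinh(3)/11*e13 - 37*sinh(3)/44*e23


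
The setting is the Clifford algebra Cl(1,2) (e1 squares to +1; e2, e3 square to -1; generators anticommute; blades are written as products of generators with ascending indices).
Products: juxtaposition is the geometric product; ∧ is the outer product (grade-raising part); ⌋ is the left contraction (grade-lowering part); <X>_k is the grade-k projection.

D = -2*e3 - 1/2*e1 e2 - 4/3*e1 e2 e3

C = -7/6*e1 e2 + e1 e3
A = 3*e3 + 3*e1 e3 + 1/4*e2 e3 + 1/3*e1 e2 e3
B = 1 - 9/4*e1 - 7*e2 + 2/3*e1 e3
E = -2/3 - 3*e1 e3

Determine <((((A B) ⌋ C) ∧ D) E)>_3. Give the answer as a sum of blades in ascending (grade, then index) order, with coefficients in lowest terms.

step 1: 2 + 2*e1 - 2/9*e2 + 8*e3 - 1/6*e1 e2 + 89/12*e1 e3 + 41/2*e2 e3 + 997/48*e1 e2 e3
step 2: 137/18 + 223/27*e1 - 7/3*e2 + 2*e3 - 7/3*e1 e2 + 2*e1 e3
step 3: -137/9*e3 - 137/36*e1 e2 - 446/27*e1 e3 + 14/3*e2 e3 - 175/27*e1 e2 e3
step 4: 446/9 + 137/3*e1 - 175/9*e2 + 274/27*e3 + 893/54*e1 e2 + 892/81*e1 e3 - 523/36*e2 e3 + 350/81*e1 e2 e3
step 5: 350/81*e1 e2 e3
Answer: 350/81*e1 e2 e3


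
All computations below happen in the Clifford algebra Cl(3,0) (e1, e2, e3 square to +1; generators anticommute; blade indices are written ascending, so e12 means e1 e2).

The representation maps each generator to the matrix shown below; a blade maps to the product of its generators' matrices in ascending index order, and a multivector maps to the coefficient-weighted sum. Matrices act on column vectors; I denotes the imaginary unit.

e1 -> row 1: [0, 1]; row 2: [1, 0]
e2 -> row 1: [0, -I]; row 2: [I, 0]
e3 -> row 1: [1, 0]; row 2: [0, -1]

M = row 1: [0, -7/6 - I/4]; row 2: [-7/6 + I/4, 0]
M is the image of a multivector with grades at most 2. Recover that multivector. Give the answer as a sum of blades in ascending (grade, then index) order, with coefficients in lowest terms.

Method: 1, rho(e1), rho(e2), rho(e3) form a trace-orthogonal basis of the 2x2 complex matrices (tr(X Y) = 2 if X = Y, else 0), so M = m0*1 + m1*rho(e1) + m2*rho(e2) + m3*rho(e3) with m0 = tr(M)/2 = 0, m1 = tr(M rho(e1))/2 = -7/6, m2 = tr(M rho(e2))/2 = 1/4, m3 = tr(M rho(e3))/2 = 0.
Multiplying table entries, the bivector images are rho(e12) = I*rho(e3), rho(e13) = -I*rho(e2), rho(e23) = I*rho(e1); with real blade coefficients the real parts of m0..m3 are the coefficients of 1, e1, e2, e3 and the imaginary parts give the bivectors (e23: Im m1, e13: -Im m2, e12: Im m3).
Answer: -7/6*e1 + 1/4*e2


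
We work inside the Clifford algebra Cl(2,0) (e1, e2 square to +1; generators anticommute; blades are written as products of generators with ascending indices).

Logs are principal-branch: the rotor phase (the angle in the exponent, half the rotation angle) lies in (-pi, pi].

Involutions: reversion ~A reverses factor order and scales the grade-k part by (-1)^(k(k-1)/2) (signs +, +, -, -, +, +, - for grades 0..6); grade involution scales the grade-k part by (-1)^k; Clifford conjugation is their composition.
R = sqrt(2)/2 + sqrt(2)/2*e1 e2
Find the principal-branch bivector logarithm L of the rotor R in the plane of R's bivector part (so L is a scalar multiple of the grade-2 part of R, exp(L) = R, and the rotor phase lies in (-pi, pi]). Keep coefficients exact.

The scalar part of R is sqrt(2)/2, which pins the rotor phase on the principal branch; dividing the bivector part by the sine of that phase recovers the unit plane, and L is the phase times that plane.
Concretely: cos(phase) = sqrt(2)/2 gives phase = ±pi/4, and since phase/sin(phase) is even the sign is immaterial: L = (phase/sin(phase)) * <R>_2 = (sqrt(2)*pi/4) * <R>_2.
Answer: pi/4*e1 e2


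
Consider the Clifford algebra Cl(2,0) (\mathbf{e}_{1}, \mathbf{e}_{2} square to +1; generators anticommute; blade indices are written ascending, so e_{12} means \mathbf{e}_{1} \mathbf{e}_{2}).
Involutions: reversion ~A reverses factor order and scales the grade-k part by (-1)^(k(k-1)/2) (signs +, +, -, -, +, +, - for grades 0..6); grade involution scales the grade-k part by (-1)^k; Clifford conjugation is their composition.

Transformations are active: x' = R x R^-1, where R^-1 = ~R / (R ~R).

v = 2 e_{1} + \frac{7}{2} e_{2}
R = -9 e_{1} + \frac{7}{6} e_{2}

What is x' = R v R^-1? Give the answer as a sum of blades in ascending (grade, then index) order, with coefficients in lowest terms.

~R = -9 e_{1} + \frac{7}{6} e_{2}, and R ~R = \frac{2965}{36}, so R^-1 = ~R / (\frac{2965}{36}).
R v = -\frac{167}{12} - \frac{203}{6} e_{12}
Answer: \frac{3088}{2965} e_{1} - \frac{23093}{5930} e_{2}


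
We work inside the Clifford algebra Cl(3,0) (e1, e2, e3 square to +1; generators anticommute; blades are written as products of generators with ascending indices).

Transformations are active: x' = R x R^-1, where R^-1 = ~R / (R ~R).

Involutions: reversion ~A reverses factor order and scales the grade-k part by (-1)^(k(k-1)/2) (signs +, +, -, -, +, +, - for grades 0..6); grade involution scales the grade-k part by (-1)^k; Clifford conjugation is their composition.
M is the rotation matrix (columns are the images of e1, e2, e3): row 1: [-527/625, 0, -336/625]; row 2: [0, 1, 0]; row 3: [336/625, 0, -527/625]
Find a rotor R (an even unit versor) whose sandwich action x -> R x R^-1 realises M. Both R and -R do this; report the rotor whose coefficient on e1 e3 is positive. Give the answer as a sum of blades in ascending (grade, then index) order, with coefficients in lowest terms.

Method: write R = a + b12*e1 e2 + b13*e1 e3 + b23*e2 e3 with a^2 + b12^2 + b13^2 + b23^2 = 1 (so R^-1 = ~R). Expanding the columns R e_j ~R gives tr M = 4a^2 - 1 and, from the antisymmetric part, M21 - M12 = -4a*b12, M13 - M31 = 4a*b13, M32 - M23 = -4a*b23.
Here tr M = -429/625, so a^2 = (1 + tr M)/4 = 49/625 and a = ±7/25. Taking a = 7/25: M21 - M12 = 0, M13 - M31 = -672/625, M32 - M23 = 0, giving b12 = 0, b13 = -24/25, b23 = 0, i.e. R = 7/25 - 24/25*e1 e3.
Its e1 e3 coefficient is negative, so report the other preimage -R.
Answer: -7/25 + 24/25*e1 e3. Recall the cover is two-to-one: with M of trace -429/625, both preimages act alike, and the stated e1 e3 sign chooses the sheet.


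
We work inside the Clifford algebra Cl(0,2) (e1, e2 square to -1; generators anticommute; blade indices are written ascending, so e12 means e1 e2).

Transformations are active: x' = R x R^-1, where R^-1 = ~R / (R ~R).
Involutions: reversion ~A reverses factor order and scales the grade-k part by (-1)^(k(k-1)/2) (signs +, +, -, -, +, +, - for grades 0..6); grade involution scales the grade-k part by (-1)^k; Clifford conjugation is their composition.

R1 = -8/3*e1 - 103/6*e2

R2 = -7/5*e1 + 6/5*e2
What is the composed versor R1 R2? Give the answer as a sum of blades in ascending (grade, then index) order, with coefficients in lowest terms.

Distribute over the terms of R1 (each basis-blade product reordered to ascending indices, repeated generators contracted through their squares):
(-8/3*e1) R2 = -56/15 - 16/5*e12
(-103/6*e2) R2 = 103/5 - 721/30*e12
Summing the partial products and collecting blades:
Answer: 253/15 - 817/30*e12


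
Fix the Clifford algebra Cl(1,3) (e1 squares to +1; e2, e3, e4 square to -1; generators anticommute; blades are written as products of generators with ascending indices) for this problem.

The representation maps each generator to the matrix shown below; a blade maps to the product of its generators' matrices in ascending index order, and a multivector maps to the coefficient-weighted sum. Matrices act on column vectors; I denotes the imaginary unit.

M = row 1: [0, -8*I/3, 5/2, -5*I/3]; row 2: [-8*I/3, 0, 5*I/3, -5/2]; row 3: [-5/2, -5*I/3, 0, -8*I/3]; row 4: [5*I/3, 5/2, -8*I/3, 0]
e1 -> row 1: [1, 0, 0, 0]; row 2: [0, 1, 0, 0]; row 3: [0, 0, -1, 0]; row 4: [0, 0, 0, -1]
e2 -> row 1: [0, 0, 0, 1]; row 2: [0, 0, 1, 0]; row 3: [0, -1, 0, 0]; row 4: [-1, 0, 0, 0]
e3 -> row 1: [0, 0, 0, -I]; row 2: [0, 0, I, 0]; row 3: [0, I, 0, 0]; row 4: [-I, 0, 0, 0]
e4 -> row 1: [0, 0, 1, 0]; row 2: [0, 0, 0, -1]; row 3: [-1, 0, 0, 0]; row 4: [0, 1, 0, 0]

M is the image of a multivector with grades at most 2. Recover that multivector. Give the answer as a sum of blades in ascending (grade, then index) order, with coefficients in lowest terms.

Method: the blade images are trace-orthogonal — tr(rho(e_A) rho(e_B)^-1) = 4 if A = B and 0 otherwise — and rho(e_A)^-1 = (e_A)^2 * rho(e_A) with (e_A)^2 = +1 or -1, so the coefficient of e_A in the preimage is (e_A)^2 * tr(M rho(e_A))/4.
Nonzero projections over blades of grade <= 2: e4: (e4)^2 = -1, tr(M rho(e4)) = -10, coefficient 5/2; e1 e3: (e1 e3)^2 = +1, tr(M rho(e1 e3)) = 20/3, coefficient 5/3; e3 e4: (e3 e4)^2 = -1, tr(M rho(e3 e4)) = -32/3, coefficient 8/3. Every other blade of grade <= 2 projects to 0.
Answer: 5/2*e4 + 5/3*e1 e3 + 8/3*e3 e4


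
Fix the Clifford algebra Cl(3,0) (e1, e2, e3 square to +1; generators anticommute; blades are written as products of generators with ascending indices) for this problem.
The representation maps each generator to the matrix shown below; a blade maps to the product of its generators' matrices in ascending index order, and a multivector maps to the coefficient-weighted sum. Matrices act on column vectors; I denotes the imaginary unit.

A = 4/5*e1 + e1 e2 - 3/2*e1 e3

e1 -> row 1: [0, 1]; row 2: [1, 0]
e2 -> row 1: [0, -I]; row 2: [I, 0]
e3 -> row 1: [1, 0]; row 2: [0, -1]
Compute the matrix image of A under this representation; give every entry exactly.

Bivector images (products of the table entries): rho(e1 e2) = rho(e1)rho(e2) = row 1: [I, 0]; row 2: [0, -I]; rho(e1 e3) = rho(e1)rho(e3) = row 1: [0, -1]; row 2: [1, 0].
M = (4/5)*rho(e1) + (1)*rho(e1 e2) + (-3/2)*rho(e1 e3), summed entrywise:
Answer: row 1: [I, 23/10]; row 2: [-7/10, -I]


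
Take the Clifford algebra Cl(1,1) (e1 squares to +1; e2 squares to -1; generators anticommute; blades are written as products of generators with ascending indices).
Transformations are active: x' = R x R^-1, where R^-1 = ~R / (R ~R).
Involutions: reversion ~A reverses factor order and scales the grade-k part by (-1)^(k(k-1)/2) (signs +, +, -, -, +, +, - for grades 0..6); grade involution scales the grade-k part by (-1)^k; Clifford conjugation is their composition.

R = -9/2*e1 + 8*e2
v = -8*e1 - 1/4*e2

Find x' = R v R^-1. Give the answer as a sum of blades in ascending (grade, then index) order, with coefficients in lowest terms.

~R = -9/2*e1 + 8*e2, and R ~R = -175/4, so R^-1 = ~R / (-175/4).
R v = 38 + 521/8*e1 e2
Answer: 2768/175*e1 - 9553/700*e2


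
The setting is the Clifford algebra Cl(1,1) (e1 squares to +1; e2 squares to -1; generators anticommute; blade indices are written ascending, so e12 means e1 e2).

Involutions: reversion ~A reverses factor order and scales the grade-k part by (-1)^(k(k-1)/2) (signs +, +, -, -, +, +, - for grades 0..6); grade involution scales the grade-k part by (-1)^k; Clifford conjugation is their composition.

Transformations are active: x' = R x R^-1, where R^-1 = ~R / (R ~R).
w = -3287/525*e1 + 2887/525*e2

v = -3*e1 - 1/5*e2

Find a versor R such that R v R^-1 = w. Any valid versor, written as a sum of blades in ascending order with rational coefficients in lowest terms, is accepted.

Equal squares first: v^2 = w^2 = 224/25. Then v + w = -4862/525*e1 + 2782/525*e2 is a versor taking v to w, provided it is invertible.
Answer: -4862/525*e1 + 2782/525*e2


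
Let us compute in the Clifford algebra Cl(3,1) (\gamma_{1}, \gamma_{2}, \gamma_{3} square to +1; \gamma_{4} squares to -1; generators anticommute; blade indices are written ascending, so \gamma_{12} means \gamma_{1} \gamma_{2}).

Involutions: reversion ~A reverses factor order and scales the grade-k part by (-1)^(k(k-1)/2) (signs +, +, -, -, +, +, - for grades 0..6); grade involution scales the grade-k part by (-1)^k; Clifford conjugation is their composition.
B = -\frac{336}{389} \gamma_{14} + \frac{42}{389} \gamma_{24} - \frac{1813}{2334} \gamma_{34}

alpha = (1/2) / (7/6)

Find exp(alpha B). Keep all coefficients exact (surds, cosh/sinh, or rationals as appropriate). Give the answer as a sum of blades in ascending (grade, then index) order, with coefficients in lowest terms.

B^2 term by term: the squares give (-\frac{336}{389})^2*(\gamma_{14})^2 + (\frac{42}{389})^2*(\gamma_{24})^2 + (-\frac{1813}{2334})^2*(\gamma_{34})^2 = \frac{112896}{151321}*(+1) + \frac{1764}{151321}*(+1) + \frac{3286969}{5447556}*(+1) = \frac{49}{36} (each basis 2-blade squares to minus the product of its generators' squares); cross terms between blades sharing an index anticommute and cancel. So B^2 = \frac{49}{36}.
B^2 = \frac{49}{36} — the positive square puts this in the hyperbolic regime; l = \frac{7}{6}, alpha*l = \frac{1}{2}, so exp(alpha B) = cosh(\frac{1}{2}) + (sinh(\frac{1}{2})/(\frac{7}{6}))*B = \cosh{\left(\frac{1}{2} \right)} + (\frac{6 \sinh{\left(\frac{1}{2} \right)}}{7})*B.
Answer: \cosh{\left(\frac{1}{2} \right)} - \frac{288 \sinh{\left(\frac{1}{2} \right)}}{389} \gamma_{14} + \frac{36 \sinh{\left(\frac{1}{2} \right)}}{389} \gamma_{24} - \frac{259 \sinh{\left(\frac{1}{2} \right)}}{389} \gamma_{34}


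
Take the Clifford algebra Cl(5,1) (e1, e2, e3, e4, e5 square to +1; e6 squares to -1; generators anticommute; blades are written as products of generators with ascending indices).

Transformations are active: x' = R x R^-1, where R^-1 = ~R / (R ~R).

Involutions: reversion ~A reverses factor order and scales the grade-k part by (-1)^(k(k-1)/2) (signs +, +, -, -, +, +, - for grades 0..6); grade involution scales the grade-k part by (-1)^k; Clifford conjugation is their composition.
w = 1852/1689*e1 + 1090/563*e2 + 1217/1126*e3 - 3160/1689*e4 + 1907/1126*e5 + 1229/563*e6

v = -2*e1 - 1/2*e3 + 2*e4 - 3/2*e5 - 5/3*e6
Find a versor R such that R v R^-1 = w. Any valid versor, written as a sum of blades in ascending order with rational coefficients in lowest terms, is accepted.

Take R = v + w = -1526/1689*e1 + 1090/563*e2 + 327/563*e3 + 218/1689*e4 + 109/563*e5 + 872/1689*e6. Because q(v) = q(w) = 139/18, conjugation by R sends v exactly to w.
Answer: -1526/1689*e1 + 1090/563*e2 + 327/563*e3 + 218/1689*e4 + 109/563*e5 + 872/1689*e6


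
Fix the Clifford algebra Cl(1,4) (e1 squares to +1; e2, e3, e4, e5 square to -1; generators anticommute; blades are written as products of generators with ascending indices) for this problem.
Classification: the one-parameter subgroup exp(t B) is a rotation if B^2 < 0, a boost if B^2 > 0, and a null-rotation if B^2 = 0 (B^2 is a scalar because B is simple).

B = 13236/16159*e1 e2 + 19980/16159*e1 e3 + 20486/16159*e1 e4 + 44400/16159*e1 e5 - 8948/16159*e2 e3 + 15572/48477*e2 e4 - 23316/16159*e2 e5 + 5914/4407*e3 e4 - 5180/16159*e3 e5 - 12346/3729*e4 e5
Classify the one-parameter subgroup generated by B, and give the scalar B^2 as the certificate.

B^2 term by term: the squares give (13236/16159)^2*(e1 e2)^2 + (19980/16159)^2*(e1 e3)^2 + (20486/16159)^2*(e1 e4)^2 + (44400/16159)^2*(e1 e5)^2 + (-8948/16159)^2*(e2 e3)^2 + (15572/48477)^2*(e2 e4)^2 + (-23316/16159)^2*(e2 e5)^2 + (5914/4407)^2*(e3 e4)^2 + (-5180/16159)^2*(e3 e5)^2 + (-12346/3729)^2*(e4 e5)^2 = 175191696/261113281*(+1) + 399200400/261113281*(+1) + 419676196/261113281*(+1) + 1971360000/261113281*(+1) + 80066704/261113281*(-1) + 242487184/2350019529*(-1) + 543635856/261113281*(-1) + 34975396/19421649*(-1) + 26832400/261113281*(-1) + 152423716/13905441*(-1) = -4 (each basis 2-blade squares to minus the product of its generators' squares); cross terms between blades sharing an index anticommute and cancel; the commuting (index-disjoint) pairs give grade-4 terms 2*c*c'*(blade product), which cancel blade by blade — e1 e2 e3 e4: 52185136/23737571 - 207419040/261113281 - 366617456/261113281 = 0; e1 e2 e3 e5: -137124960/261113281 + 931707360/261113281 - 794582400/261113281 = 0; e1 e2 e4 e5: -108941104/20085637 + 955303152/261113281 + 460931200/261113281 = 0; e1 e3 e4 e5: -164448720/20085637 + 212234960/261113281 + 175054400/23737571 = 0; e2 e3 e4 e5: 220944016/60256911 + 161325920/783339843 - 91927216/23737571 = 0 — confirming B is simple. So B^2 = -4.
Answer: rotation, certificate B^2 = -4. One invariant decides it: the square -4 survives every conjugation, and its sign is exactly the classification.


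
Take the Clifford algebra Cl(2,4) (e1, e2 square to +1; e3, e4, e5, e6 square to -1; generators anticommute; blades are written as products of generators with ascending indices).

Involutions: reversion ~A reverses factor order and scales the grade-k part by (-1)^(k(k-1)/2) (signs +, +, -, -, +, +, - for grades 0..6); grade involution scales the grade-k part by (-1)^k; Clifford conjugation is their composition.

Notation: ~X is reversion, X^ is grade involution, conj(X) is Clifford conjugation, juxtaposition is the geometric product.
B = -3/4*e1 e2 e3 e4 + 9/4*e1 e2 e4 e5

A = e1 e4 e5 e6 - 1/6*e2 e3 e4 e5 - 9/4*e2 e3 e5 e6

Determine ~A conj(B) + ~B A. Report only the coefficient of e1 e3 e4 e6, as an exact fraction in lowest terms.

first term: -3/8*e1 e3 + 1/8*e1 e5 - 9/4*e2 e6 + 81/16*e1 e3 e4 e6 + 27/16*e1 e4 e5 e6 - 3/4*e2 e3 e5 e6
second term: 3/8*e1 e3 - 1/8*e1 e5 + 9/4*e2 e6 + 81/16*e1 e3 e4 e6 + 27/16*e1 e4 e5 e6 - 3/4*e2 e3 e5 e6
Answer: 81/8


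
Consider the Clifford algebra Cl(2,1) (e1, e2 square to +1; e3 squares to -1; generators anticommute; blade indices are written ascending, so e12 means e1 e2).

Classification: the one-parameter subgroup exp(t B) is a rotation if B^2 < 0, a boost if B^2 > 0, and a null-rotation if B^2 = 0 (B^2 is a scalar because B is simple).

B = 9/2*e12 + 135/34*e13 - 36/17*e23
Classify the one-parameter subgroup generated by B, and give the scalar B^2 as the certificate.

B^2 term by term: the squares give (9/2)^2*(e12)^2 + (135/34)^2*(e13)^2 + (-36/17)^2*(e23)^2 = 81/4*(-1) + 18225/1156*(+1) + 1296/289*(+1) = 0 (each basis 2-blade squares to minus the product of its generators' squares); cross terms between blades sharing an index anticommute and cancel. So B^2 = 0.
Answer: null-rotation, certificate B^2 = 0. Note: conjugating B changes its blade decomposition but never the scalar B^2 = 0, whose sign settles the classification.
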